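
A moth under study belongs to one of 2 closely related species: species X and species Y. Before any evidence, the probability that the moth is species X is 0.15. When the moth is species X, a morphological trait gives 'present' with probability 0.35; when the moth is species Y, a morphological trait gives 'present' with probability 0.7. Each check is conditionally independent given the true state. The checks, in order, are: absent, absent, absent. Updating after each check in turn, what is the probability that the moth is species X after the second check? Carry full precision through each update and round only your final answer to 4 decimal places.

After 'absent': P(species X) = 0.65·0.1500 / (0.65·0.1500 + 0.3·0.8500) ≈ 0.2766
After 'absent': P(species X) = 0.65·0.2766 / (0.65·0.2766 + 0.3·0.7234) ≈ 0.4531

0.4531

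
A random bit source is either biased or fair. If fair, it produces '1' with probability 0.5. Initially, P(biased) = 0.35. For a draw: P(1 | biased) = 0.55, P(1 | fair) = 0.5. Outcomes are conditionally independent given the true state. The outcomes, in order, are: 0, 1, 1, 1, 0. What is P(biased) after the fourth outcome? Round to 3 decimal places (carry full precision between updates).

After '0': P(biased) = 0.45·0.3500 / (0.45·0.3500 + 0.5·0.6500) ≈ 0.3264
After '1': P(biased) = 0.55·0.3264 / (0.55·0.3264 + 0.5·0.6736) ≈ 0.3477
After '1': P(biased) = 0.55·0.3477 / (0.55·0.3477 + 0.5·0.6523) ≈ 0.3696
After '1': P(biased) = 0.55·0.3696 / (0.55·0.3696 + 0.5·0.6304) ≈ 0.3921

0.392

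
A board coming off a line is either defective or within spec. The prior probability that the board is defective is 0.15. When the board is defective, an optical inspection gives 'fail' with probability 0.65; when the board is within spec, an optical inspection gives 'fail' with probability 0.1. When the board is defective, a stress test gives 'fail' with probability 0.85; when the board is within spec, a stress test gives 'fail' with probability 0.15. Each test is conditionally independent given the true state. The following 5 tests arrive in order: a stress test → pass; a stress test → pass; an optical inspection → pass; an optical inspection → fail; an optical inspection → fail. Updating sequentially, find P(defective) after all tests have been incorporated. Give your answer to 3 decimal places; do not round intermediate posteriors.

0.083

After a stress test='pass': P(defective) = 0.15·0.1500 / (0.15·0.1500 + 0.85·0.8500) ≈ 0.0302
After a stress test='pass': P(defective) = 0.15·0.0302 / (0.15·0.0302 + 0.85·0.9698) ≈ 0.0055
After an optical inspection='pass': P(defective) = 0.35·0.0055 / (0.35·0.0055 + 0.9·0.9945) ≈ 0.0021
After an optical inspection='fail': P(defective) = 0.65·0.0021 / (0.65·0.0021 + 0.1·0.9979) ≈ 0.0137
After an optical inspection='fail': P(defective) = 0.65·0.0137 / (0.65·0.0137 + 0.1·0.9863) ≈ 0.0828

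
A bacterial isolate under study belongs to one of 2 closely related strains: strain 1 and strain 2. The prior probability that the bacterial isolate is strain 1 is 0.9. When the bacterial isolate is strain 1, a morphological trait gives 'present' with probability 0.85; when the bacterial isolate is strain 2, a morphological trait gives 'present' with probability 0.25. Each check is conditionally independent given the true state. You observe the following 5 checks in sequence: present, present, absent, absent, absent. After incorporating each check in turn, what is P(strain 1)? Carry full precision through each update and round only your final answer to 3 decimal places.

After 'present': P(strain 1) = 0.85·0.9000 / (0.85·0.9000 + 0.25·0.1000) ≈ 0.9684
After 'present': P(strain 1) = 0.85·0.9684 / (0.85·0.9684 + 0.25·0.0316) ≈ 0.9905
After 'absent': P(strain 1) = 0.15·0.9905 / (0.15·0.9905 + 0.75·0.0095) ≈ 0.9541
After 'absent': P(strain 1) = 0.15·0.9541 / (0.15·0.9541 + 0.75·0.0459) ≈ 0.8063
After 'absent': P(strain 1) = 0.15·0.8063 / (0.15·0.8063 + 0.75·0.1937) ≈ 0.4542

0.454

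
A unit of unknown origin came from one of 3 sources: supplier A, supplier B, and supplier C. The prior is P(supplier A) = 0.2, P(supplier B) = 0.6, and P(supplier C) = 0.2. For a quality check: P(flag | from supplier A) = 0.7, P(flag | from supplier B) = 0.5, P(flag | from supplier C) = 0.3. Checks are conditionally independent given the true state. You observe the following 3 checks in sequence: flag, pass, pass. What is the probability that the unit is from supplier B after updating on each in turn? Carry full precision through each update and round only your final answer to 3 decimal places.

Apply Bayes' rule sequentially, carrying P(supplier B) forward.
After 'flag': normaliser = 0.7·0.2000 + 0.5·0.6000 + 0.3·0.2000; P(supplier A) ≈ 0.2800, P(supplier B) ≈ 0.6000, P(supplier C) ≈ 0.1200
After 'pass': normaliser = 0.3·0.2800 + 0.5·0.6000 + 0.7·0.1200; P(supplier A) ≈ 0.1795, P(supplier B) ≈ 0.6410, P(supplier C) ≈ 0.1795
After 'pass': normaliser = 0.3·0.1795 + 0.5·0.6410 + 0.7·0.1795; P(supplier A) ≈ 0.1077, P(supplier B) ≈ 0.6410, P(supplier C) ≈ 0.2513

0.641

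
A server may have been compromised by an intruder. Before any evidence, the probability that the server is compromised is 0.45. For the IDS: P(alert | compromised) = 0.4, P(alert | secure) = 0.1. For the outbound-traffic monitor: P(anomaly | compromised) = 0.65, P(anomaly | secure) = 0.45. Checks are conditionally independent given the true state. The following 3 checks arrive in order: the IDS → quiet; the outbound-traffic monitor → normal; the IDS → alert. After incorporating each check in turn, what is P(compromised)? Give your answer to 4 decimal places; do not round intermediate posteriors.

After the IDS='quiet': P(compromised) = 0.6·0.4500 / (0.6·0.4500 + 0.9·0.5500) ≈ 0.3529
After the outbound-traffic monitor='normal': P(compromised) = 0.35·0.3529 / (0.35·0.3529 + 0.55·0.6471) ≈ 0.2577
After the IDS='alert': P(compromised) = 0.4·0.2577 / (0.4·0.2577 + 0.1·0.7423) ≈ 0.5813

0.5813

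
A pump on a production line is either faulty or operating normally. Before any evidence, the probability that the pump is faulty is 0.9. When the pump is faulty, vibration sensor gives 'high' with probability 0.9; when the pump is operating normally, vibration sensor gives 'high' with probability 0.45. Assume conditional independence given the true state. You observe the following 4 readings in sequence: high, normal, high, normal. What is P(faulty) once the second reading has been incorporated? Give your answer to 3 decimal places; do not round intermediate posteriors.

Apply Bayes' rule sequentially, carrying P(faulty) forward.
After 'high': P(faulty) = 0.9·0.9000 / (0.9·0.9000 + 0.45·0.1000) ≈ 0.9474
After 'normal': P(faulty) = 0.1·0.9474 / (0.1·0.9474 + 0.55·0.0526) ≈ 0.7660

0.766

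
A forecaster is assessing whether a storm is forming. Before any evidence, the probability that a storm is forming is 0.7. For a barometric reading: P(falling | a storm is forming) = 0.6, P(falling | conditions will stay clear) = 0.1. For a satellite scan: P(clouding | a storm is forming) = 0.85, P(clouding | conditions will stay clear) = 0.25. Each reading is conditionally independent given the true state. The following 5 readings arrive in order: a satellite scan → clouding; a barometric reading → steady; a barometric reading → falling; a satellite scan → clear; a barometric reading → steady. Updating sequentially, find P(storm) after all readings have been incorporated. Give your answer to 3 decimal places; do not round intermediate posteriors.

0.653

Each posterior becomes the prior for the next update.
After a satellite scan='clouding': P(storm) = 0.85·0.7000 / (0.85·0.7000 + 0.25·0.3000) ≈ 0.8881
After a barometric reading='steady': P(storm) = 0.4·0.8881 / (0.4·0.8881 + 0.9·0.1119) ≈ 0.7791
After a barometric reading='falling': P(storm) = 0.6·0.7791 / (0.6·0.7791 + 0.1·0.2209) ≈ 0.9549
After a satellite scan='clear': P(storm) = 0.15·0.9549 / (0.15·0.9549 + 0.75·0.0451) ≈ 0.8088
After a barometric reading='steady': P(storm) = 0.4·0.8088 / (0.4·0.8088 + 0.9·0.1912) ≈ 0.6528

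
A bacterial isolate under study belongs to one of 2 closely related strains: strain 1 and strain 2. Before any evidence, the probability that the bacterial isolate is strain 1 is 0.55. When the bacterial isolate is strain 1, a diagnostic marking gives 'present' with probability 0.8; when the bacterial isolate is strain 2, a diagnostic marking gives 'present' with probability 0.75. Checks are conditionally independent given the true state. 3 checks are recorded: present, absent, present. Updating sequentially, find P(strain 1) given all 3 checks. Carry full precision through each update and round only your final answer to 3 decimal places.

0.527

After 'present': P(strain 1) = 0.8·0.5500 / (0.8·0.5500 + 0.75·0.4500) ≈ 0.5659
After 'absent': P(strain 1) = 0.2·0.5659 / (0.2·0.5659 + 0.25·0.4341) ≈ 0.5105
After 'present': P(strain 1) = 0.8·0.5105 / (0.8·0.5105 + 0.75·0.4895) ≈ 0.5266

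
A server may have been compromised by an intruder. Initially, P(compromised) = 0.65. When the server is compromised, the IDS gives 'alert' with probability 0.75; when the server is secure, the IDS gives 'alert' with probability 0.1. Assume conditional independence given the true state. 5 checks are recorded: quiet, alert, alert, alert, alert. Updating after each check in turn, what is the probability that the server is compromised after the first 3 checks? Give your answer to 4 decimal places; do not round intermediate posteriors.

After 'quiet': P(compromised) = 0.25·0.6500 / (0.25·0.6500 + 0.9·0.3500) ≈ 0.3403
After 'alert': P(compromised) = 0.75·0.3403 / (0.75·0.3403 + 0.1·0.6597) ≈ 0.7946
After 'alert': P(compromised) = 0.75·0.7946 / (0.75·0.7946 + 0.1·0.2054) ≈ 0.9667

0.9667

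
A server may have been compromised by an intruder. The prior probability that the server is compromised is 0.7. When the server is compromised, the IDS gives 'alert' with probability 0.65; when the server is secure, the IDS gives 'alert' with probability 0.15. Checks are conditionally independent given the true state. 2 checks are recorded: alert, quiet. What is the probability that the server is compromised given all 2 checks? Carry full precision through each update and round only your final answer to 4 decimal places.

0.8063

After 'alert': P(compromised) = 0.65·0.7000 / (0.65·0.7000 + 0.15·0.3000) ≈ 0.9100
After 'quiet': P(compromised) = 0.35·0.9100 / (0.35·0.9100 + 0.85·0.0900) ≈ 0.8063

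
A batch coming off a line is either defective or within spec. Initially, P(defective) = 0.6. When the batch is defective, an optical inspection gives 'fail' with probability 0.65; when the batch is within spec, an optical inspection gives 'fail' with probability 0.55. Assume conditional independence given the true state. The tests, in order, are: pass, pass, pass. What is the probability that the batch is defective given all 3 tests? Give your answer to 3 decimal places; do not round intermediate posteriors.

Apply Bayes' rule sequentially, carrying P(defective) forward.
After 'pass': P(defective) = 0.35·0.6000 / (0.35·0.6000 + 0.45·0.4000) ≈ 0.5385
After 'pass': P(defective) = 0.35·0.5385 / (0.35·0.5385 + 0.45·0.4615) ≈ 0.4757
After 'pass': P(defective) = 0.35·0.4757 / (0.35·0.4757 + 0.45·0.5243) ≈ 0.4138

0.414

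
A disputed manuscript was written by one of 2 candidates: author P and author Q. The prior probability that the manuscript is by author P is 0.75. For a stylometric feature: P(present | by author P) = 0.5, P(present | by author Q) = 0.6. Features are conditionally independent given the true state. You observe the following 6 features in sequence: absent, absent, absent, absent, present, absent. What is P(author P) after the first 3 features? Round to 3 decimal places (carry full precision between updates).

After 'absent': P(author P) = 0.5·0.7500 / (0.5·0.7500 + 0.4·0.2500) ≈ 0.7895
After 'absent': P(author P) = 0.5·0.7895 / (0.5·0.7895 + 0.4·0.2105) ≈ 0.8242
After 'absent': P(author P) = 0.5·0.8242 / (0.5·0.8242 + 0.4·0.1758) ≈ 0.8542

0.854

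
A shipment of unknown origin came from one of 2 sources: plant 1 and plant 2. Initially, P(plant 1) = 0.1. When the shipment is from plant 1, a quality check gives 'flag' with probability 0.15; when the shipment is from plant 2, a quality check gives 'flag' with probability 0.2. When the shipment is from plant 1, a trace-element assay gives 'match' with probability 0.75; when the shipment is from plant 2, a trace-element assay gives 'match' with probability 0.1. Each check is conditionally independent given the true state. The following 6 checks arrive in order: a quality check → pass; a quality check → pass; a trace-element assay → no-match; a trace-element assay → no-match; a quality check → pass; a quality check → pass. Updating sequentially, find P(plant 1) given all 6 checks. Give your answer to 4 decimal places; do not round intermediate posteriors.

After a quality check='pass': P(plant 1) = 0.85·0.1000 / (0.85·0.1000 + 0.8·0.9000) ≈ 0.1056
After a quality check='pass': P(plant 1) = 0.85·0.1056 / (0.85·0.1056 + 0.8·0.8944) ≈ 0.1115
After a trace-element assay='no-match': P(plant 1) = 0.25·0.1115 / (0.25·0.1115 + 0.9·0.8885) ≈ 0.0337
After a trace-element assay='no-match': P(plant 1) = 0.25·0.0337 / (0.25·0.0337 + 0.9·0.9663) ≈ 0.0096
After a quality check='pass': P(plant 1) = 0.85·0.0096 / (0.85·0.0096 + 0.8·0.9904) ≈ 0.0102
After a quality check='pass': P(plant 1) = 0.85·0.0102 / (0.85·0.0102 + 0.8·0.9898) ≈ 0.0108

0.0108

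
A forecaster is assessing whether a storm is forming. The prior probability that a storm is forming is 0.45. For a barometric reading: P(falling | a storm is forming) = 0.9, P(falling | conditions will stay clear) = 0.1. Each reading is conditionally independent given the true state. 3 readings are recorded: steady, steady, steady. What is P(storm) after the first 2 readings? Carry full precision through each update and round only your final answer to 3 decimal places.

0.010

After 'steady': P(storm) = 0.1·0.4500 / (0.1·0.4500 + 0.9·0.5500) ≈ 0.0833
After 'steady': P(storm) = 0.1·0.0833 / (0.1·0.0833 + 0.9·0.9167) ≈ 0.0100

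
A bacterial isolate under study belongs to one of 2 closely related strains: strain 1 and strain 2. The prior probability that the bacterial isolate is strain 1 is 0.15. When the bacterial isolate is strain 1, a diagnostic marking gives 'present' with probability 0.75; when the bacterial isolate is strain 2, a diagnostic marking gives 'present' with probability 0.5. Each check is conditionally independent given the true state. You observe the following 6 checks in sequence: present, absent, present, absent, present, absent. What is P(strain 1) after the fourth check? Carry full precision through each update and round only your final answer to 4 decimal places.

0.0903

After 'present': P(strain 1) = 0.75·0.1500 / (0.75·0.1500 + 0.5·0.8500) ≈ 0.2093
After 'absent': P(strain 1) = 0.25·0.2093 / (0.25·0.2093 + 0.5·0.7907) ≈ 0.1169
After 'present': P(strain 1) = 0.75·0.1169 / (0.75·0.1169 + 0.5·0.8831) ≈ 0.1656
After 'absent': P(strain 1) = 0.25·0.1656 / (0.25·0.1656 + 0.5·0.8344) ≈ 0.0903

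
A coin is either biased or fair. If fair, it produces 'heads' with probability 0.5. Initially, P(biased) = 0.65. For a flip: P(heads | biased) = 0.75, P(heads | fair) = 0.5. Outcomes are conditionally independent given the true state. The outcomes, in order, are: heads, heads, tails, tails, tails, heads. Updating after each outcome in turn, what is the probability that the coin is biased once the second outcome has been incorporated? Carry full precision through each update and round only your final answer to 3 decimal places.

0.807

After 'heads': P(biased) = 0.75·0.6500 / (0.75·0.6500 + 0.5·0.3500) ≈ 0.7358
After 'heads': P(biased) = 0.75·0.7358 / (0.75·0.7358 + 0.5·0.2642) ≈ 0.8069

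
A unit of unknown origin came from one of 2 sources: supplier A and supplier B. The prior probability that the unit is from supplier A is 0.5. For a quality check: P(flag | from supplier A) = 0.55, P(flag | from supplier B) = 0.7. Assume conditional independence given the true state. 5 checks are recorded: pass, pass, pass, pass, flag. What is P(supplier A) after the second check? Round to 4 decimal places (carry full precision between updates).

After 'pass': P(supplier A) = 0.45·0.5000 / (0.45·0.5000 + 0.3·0.5000) ≈ 0.6000
After 'pass': P(supplier A) = 0.45·0.6000 / (0.45·0.6000 + 0.3·0.4000) ≈ 0.6923

0.6923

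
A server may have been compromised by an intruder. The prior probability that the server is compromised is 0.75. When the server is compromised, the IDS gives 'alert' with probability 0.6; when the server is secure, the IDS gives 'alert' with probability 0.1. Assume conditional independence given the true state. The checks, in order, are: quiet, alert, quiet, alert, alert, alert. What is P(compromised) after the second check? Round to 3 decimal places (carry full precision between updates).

0.889

After 'quiet': P(compromised) = 0.4·0.7500 / (0.4·0.7500 + 0.9·0.2500) ≈ 0.5714
After 'alert': P(compromised) = 0.6·0.5714 / (0.6·0.5714 + 0.1·0.4286) ≈ 0.8889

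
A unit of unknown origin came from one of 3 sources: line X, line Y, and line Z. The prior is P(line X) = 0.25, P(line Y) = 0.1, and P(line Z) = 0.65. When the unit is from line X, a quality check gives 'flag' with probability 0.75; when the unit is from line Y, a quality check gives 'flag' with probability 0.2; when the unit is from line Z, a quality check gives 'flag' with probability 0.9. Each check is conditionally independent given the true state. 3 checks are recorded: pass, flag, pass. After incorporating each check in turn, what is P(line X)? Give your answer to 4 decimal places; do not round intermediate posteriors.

After 'pass': normaliser = 0.25·0.2500 + 0.8·0.1000 + 0.1·0.6500; P(line X) ≈ 0.3012, P(line Y) ≈ 0.3855, P(line Z) ≈ 0.3133
After 'flag': normaliser = 0.75·0.3012 + 0.2·0.3855 + 0.9·0.3133; P(line X) ≈ 0.3862, P(line Y) ≈ 0.1318, P(line Z) ≈ 0.4820
After 'pass': normaliser = 0.25·0.3862 + 0.8·0.1318 + 0.1·0.4820; P(line X) ≈ 0.3859, P(line Y) ≈ 0.4215, P(line Z) ≈ 0.1926

0.3859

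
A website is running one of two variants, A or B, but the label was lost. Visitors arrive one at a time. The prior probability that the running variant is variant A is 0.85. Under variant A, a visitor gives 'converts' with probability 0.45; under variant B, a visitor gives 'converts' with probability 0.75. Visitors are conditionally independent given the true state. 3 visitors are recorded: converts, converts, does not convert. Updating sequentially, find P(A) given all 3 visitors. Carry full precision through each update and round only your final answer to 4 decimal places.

0.8178

After 'converts': P(A) = 0.45·0.8500 / (0.45·0.8500 + 0.75·0.1500) ≈ 0.7727
After 'converts': P(A) = 0.45·0.7727 / (0.45·0.7727 + 0.75·0.2273) ≈ 0.6711
After 'does not convert': P(A) = 0.55·0.6711 / (0.55·0.6711 + 0.25·0.3289) ≈ 0.8178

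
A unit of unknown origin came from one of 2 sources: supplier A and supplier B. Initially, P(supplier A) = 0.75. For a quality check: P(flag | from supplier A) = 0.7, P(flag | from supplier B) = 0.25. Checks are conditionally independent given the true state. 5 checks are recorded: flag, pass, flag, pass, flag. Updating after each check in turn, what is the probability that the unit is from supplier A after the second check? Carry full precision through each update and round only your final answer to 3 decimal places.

After 'flag': P(supplier A) = 0.7·0.7500 / (0.7·0.7500 + 0.25·0.2500) ≈ 0.8936
After 'pass': P(supplier A) = 0.3·0.8936 / (0.3·0.8936 + 0.75·0.1064) ≈ 0.7706

0.771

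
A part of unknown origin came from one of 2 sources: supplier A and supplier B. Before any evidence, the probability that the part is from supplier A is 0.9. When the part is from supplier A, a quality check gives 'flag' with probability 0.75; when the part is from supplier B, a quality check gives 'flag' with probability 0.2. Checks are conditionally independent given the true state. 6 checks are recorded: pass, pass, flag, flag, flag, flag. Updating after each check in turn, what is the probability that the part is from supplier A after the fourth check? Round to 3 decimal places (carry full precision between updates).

After 'pass': P(supplier A) = 0.25·0.9000 / (0.25·0.9000 + 0.8·0.1000) ≈ 0.7377
After 'pass': P(supplier A) = 0.25·0.7377 / (0.25·0.7377 + 0.8·0.2623) ≈ 0.4678
After 'flag': P(supplier A) = 0.75·0.4678 / (0.75·0.4678 + 0.2·0.5322) ≈ 0.7672
After 'flag': P(supplier A) = 0.75·0.7672 / (0.75·0.7672 + 0.2·0.2328) ≈ 0.9251

0.925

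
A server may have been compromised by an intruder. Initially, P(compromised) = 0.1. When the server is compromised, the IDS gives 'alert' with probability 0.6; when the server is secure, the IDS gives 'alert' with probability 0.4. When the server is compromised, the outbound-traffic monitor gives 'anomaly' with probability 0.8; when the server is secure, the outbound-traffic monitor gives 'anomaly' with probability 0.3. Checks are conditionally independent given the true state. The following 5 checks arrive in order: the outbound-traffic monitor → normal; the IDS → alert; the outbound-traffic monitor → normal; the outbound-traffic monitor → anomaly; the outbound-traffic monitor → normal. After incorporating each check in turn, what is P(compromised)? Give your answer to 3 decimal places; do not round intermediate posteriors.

0.010

After the outbound-traffic monitor='normal': P(compromised) = 0.2·0.1000 / (0.2·0.1000 + 0.7·0.9000) ≈ 0.0308
After the IDS='alert': P(compromised) = 0.6·0.0308 / (0.6·0.0308 + 0.4·0.9692) ≈ 0.0455
After the outbound-traffic monitor='normal': P(compromised) = 0.2·0.0455 / (0.2·0.0455 + 0.7·0.9545) ≈ 0.0134
After the outbound-traffic monitor='anomaly': P(compromised) = 0.8·0.0134 / (0.8·0.0134 + 0.3·0.9866) ≈ 0.0350
After the outbound-traffic monitor='normal': P(compromised) = 0.2·0.0350 / (0.2·0.0350 + 0.7·0.9650) ≈ 0.0103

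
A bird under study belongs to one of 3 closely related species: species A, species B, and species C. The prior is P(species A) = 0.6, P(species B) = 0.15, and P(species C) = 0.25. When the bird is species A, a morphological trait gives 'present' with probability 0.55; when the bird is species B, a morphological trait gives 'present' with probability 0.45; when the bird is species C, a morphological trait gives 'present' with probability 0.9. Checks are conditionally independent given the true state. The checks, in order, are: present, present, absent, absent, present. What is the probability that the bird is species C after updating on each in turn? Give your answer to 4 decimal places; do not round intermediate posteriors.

0.0696

Each posterior becomes the prior for the next update.
After 'present': normaliser = 0.55·0.6000 + 0.45·0.1500 + 0.9·0.2500; P(species A) ≈ 0.5301, P(species B) ≈ 0.1084, P(species C) ≈ 0.3614
After 'present': normaliser = 0.55·0.5301 + 0.45·0.1084 + 0.9·0.3614; P(species A) ≈ 0.4380, P(species B) ≈ 0.0733, P(species C) ≈ 0.4887
After 'absent': normaliser = 0.45·0.4380 + 0.55·0.0733 + 0.1·0.4887; P(species A) ≈ 0.6885, P(species B) ≈ 0.1408, P(species C) ≈ 0.1707
After 'absent': normaliser = 0.45·0.6885 + 0.55·0.1408 + 0.1·0.1707; P(species A) ≈ 0.7662, P(species B) ≈ 0.1916, P(species C) ≈ 0.0422
After 'present': normaliser = 0.55·0.7662 + 0.45·0.1916 + 0.9·0.0422; P(species A) ≈ 0.7724, P(species B) ≈ 0.1580, P(species C) ≈ 0.0696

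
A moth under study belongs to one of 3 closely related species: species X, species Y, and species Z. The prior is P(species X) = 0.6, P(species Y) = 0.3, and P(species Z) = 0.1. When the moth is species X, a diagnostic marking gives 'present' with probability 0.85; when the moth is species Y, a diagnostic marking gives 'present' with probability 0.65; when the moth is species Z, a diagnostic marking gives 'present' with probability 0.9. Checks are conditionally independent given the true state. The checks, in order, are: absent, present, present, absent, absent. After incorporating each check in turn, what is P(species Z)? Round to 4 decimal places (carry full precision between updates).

After 'absent': normaliser = 0.15·0.6000 + 0.35·0.3000 + 0.1·0.1000; P(species X) ≈ 0.4390, P(species Y) ≈ 0.5122, P(species Z) ≈ 0.0488
After 'present': normaliser = 0.85·0.4390 + 0.65·0.5122 + 0.9·0.0488; P(species X) ≈ 0.4976, P(species Y) ≈ 0.4439, P(species Z) ≈ 0.0585
After 'present': normaliser = 0.85·0.4976 + 0.65·0.4439 + 0.9·0.0585; P(species X) ≈ 0.5535, P(species Y) ≈ 0.3776, P(species Z) ≈ 0.0689
After 'absent': normaliser = 0.15·0.5535 + 0.35·0.3776 + 0.1·0.0689; P(species X) ≈ 0.3738, P(species Y) ≈ 0.5951, P(species Z) ≈ 0.0310
After 'absent': normaliser = 0.15·0.3738 + 0.35·0.5951 + 0.1·0.0310; P(species X) ≈ 0.2097, P(species Y) ≈ 0.7787, P(species Z) ≈ 0.0116

0.0116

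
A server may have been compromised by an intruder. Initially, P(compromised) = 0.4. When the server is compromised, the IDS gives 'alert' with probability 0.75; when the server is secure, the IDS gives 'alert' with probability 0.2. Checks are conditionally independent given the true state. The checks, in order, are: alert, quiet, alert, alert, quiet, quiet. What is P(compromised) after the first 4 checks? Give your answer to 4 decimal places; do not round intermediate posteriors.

0.9166

After 'alert': P(compromised) = 0.75·0.4000 / (0.75·0.4000 + 0.2·0.6000) ≈ 0.7143
After 'quiet': P(compromised) = 0.25·0.7143 / (0.25·0.7143 + 0.8·0.2857) ≈ 0.4386
After 'alert': P(compromised) = 0.75·0.4386 / (0.75·0.4386 + 0.2·0.5614) ≈ 0.7455
After 'alert': P(compromised) = 0.75·0.7455 / (0.75·0.7455 + 0.2·0.2545) ≈ 0.9166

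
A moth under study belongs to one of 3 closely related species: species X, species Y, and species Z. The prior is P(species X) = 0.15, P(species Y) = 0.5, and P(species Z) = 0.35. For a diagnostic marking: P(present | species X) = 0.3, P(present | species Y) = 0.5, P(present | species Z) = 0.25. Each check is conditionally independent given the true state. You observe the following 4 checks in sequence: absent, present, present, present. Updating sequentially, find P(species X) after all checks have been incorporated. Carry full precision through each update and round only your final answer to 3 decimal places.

0.074

After 'absent': normaliser = 0.7·0.1500 + 0.5·0.5000 + 0.75·0.3500; P(species X) ≈ 0.1700, P(species Y) ≈ 0.4049, P(species Z) ≈ 0.4251
After 'present': normaliser = 0.3·0.1700 + 0.5·0.4049 + 0.25·0.4251; P(species X) ≈ 0.1418, P(species Y) ≈ 0.5627, P(species Z) ≈ 0.2954
After 'present': normaliser = 0.3·0.1418 + 0.5·0.5627 + 0.25·0.2954; P(species X) ≈ 0.1070, P(species Y) ≈ 0.7074, P(species Z) ≈ 0.1857
After 'present': normaliser = 0.3·0.1070 + 0.5·0.7074 + 0.25·0.1857; P(species X) ≈ 0.0742, P(species Y) ≈ 0.8184, P(species Z) ≈ 0.1074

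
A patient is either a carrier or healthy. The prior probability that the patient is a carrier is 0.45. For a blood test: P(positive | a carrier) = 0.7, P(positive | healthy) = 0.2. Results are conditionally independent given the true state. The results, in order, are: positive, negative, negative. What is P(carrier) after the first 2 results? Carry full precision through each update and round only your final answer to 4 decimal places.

After 'positive': P(carrier) = 0.7·0.4500 / (0.7·0.4500 + 0.2·0.5500) ≈ 0.7412
After 'negative': P(carrier) = 0.3·0.7412 / (0.3·0.7412 + 0.8·0.2588) ≈ 0.5178

0.5178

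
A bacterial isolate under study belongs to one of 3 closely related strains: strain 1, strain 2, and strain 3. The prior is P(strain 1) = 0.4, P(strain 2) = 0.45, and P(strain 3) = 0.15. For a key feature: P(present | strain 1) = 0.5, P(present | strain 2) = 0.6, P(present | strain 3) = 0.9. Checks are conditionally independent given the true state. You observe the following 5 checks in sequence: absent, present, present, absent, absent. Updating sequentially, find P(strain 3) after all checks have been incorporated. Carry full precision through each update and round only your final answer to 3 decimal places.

0.005

After 'absent': normaliser = 0.5·0.4000 + 0.4·0.4500 + 0.1·0.1500; P(strain 1) ≈ 0.5063, P(strain 2) ≈ 0.4557, P(strain 3) ≈ 0.0380
After 'present': normaliser = 0.5·0.5063 + 0.6·0.4557 + 0.9·0.0380; P(strain 1) ≈ 0.4515, P(strain 2) ≈ 0.4876, P(strain 3) ≈ 0.0609
After 'present': normaliser = 0.5·0.4515 + 0.6·0.4876 + 0.9·0.0609; P(strain 1) ≈ 0.3939, P(strain 2) ≈ 0.5104, P(strain 3) ≈ 0.0957
After 'absent': normaliser = 0.5·0.3939 + 0.4·0.5104 + 0.1·0.0957; P(strain 1) ≈ 0.4795, P(strain 2) ≈ 0.4972, P(strain 3) ≈ 0.0233
After 'absent': normaliser = 0.5·0.4795 + 0.4·0.4972 + 0.1·0.0233; P(strain 1) ≈ 0.5437, P(strain 2) ≈ 0.4510, P(strain 3) ≈ 0.0053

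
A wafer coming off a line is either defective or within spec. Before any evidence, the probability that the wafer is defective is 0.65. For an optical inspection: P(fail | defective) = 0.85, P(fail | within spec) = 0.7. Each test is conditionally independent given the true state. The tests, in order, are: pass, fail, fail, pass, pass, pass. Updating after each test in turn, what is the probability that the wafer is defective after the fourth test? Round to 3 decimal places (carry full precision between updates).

0.406

Apply Bayes' rule sequentially, carrying P(defective) forward.
After 'pass': P(defective) = 0.15·0.6500 / (0.15·0.6500 + 0.3·0.3500) ≈ 0.4815
After 'fail': P(defective) = 0.85·0.4815 / (0.85·0.4815 + 0.7·0.5185) ≈ 0.5300
After 'fail': P(defective) = 0.85·0.5300 / (0.85·0.5300 + 0.7·0.4700) ≈ 0.5779
After 'pass': P(defective) = 0.15·0.5779 / (0.15·0.5779 + 0.3·0.4221) ≈ 0.4064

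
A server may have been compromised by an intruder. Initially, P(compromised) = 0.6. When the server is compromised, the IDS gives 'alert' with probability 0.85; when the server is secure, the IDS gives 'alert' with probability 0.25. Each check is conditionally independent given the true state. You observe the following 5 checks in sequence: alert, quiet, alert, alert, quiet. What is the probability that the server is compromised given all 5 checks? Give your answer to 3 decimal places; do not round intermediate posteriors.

Apply Bayes' rule sequentially, carrying P(compromised) forward.
After 'alert': P(compromised) = 0.85·0.6000 / (0.85·0.6000 + 0.25·0.4000) ≈ 0.8361
After 'quiet': P(compromised) = 0.15·0.8361 / (0.15·0.8361 + 0.75·0.1639) ≈ 0.5050
After 'alert': P(compromised) = 0.85·0.5050 / (0.85·0.5050 + 0.25·0.4950) ≈ 0.7762
After 'alert': P(compromised) = 0.85·0.7762 / (0.85·0.7762 + 0.25·0.2238) ≈ 0.9218
After 'quiet': P(compromised) = 0.15·0.9218 / (0.15·0.9218 + 0.75·0.0782) ≈ 0.7022

0.702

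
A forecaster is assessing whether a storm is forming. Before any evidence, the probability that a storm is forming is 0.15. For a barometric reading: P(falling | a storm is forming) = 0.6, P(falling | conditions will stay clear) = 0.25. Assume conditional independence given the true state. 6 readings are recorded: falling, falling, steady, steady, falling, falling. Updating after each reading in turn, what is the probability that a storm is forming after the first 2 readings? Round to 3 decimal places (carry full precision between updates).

0.504

After 'falling': P(storm) = 0.6·0.1500 / (0.6·0.1500 + 0.25·0.8500) ≈ 0.2975
After 'falling': P(storm) = 0.6·0.2975 / (0.6·0.2975 + 0.25·0.7025) ≈ 0.5041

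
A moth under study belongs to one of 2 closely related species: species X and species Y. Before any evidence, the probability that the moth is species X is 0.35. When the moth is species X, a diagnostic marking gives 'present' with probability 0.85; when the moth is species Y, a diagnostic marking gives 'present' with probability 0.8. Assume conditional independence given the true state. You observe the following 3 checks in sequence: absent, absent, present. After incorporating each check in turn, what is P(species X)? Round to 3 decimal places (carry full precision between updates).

After 'absent': P(species X) = 0.15·0.3500 / (0.15·0.3500 + 0.2·0.6500) ≈ 0.2877
After 'absent': P(species X) = 0.15·0.2877 / (0.15·0.2877 + 0.2·0.7123) ≈ 0.2325
After 'present': P(species X) = 0.85·0.2325 / (0.85·0.2325 + 0.8·0.7675) ≈ 0.2435

0.243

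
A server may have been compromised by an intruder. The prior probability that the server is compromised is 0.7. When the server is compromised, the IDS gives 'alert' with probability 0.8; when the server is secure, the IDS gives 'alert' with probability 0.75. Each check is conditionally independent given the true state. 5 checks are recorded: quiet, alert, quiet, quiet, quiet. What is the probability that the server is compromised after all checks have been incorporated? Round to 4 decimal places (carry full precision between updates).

0.5048

After 'quiet': P(compromised) = 0.2·0.7000 / (0.2·0.7000 + 0.25·0.3000) ≈ 0.6512
After 'alert': P(compromised) = 0.8·0.6512 / (0.8·0.6512 + 0.75·0.3488) ≈ 0.6657
After 'quiet': P(compromised) = 0.2·0.6657 / (0.2·0.6657 + 0.25·0.3343) ≈ 0.6143
After 'quiet': P(compromised) = 0.2·0.6143 / (0.2·0.6143 + 0.25·0.3857) ≈ 0.5603
After 'quiet': P(compromised) = 0.2·0.5603 / (0.2·0.5603 + 0.25·0.4397) ≈ 0.5048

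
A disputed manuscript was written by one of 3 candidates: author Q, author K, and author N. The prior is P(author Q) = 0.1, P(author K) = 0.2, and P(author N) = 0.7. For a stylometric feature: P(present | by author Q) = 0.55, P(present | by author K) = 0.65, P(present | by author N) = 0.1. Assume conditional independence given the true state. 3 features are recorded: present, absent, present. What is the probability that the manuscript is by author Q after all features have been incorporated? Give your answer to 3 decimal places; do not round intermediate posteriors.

0.275

Each posterior becomes the prior for the next update.
After 'present': normaliser = 0.55·0.1000 + 0.65·0.2000 + 0.1·0.7000; P(author Q) ≈ 0.2157, P(author K) ≈ 0.5098, P(author N) ≈ 0.2745
After 'absent': normaliser = 0.45·0.2157 + 0.35·0.5098 + 0.9·0.2745; P(author Q) ≈ 0.1857, P(author K) ≈ 0.3415, P(author N) ≈ 0.4728
After 'present': normaliser = 0.55·0.1857 + 0.65·0.3415 + 0.1·0.4728; P(author Q) ≈ 0.2751, P(author K) ≈ 0.5976, P(author N) ≈ 0.1273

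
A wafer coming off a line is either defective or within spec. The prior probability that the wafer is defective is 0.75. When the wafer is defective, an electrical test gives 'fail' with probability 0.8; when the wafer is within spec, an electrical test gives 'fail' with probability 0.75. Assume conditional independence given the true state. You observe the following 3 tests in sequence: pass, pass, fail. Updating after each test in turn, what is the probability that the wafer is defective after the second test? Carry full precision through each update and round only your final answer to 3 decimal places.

0.658

After 'pass': P(defective) = 0.2·0.7500 / (0.2·0.7500 + 0.25·0.2500) ≈ 0.7059
After 'pass': P(defective) = 0.2·0.7059 / (0.2·0.7059 + 0.25·0.2941) ≈ 0.6575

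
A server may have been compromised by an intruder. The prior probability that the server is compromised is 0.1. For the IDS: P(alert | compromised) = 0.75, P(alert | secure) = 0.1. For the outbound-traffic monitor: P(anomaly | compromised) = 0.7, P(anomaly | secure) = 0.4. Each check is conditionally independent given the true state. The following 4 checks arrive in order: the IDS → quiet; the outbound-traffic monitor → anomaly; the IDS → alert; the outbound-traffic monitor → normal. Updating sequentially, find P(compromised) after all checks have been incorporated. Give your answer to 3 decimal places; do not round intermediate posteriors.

0.168

After the IDS='quiet': P(compromised) = 0.25·0.1000 / (0.25·0.1000 + 0.9·0.9000) ≈ 0.0299
After the outbound-traffic monitor='anomaly': P(compromised) = 0.7·0.0299 / (0.7·0.0299 + 0.4·0.9701) ≈ 0.0512
After the IDS='alert': P(compromised) = 0.75·0.0512 / (0.75·0.0512 + 0.1·0.9488) ≈ 0.2883
After the outbound-traffic monitor='normal': P(compromised) = 0.3·0.2883 / (0.3·0.2883 + 0.6·0.7117) ≈ 0.1684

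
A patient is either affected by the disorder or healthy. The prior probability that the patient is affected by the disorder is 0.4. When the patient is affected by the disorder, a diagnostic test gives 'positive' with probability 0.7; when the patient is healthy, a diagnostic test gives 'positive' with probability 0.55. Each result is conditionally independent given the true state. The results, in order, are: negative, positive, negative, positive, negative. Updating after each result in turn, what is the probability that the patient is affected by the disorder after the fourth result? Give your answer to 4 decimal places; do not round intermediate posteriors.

After 'negative': P(affected) = 0.3·0.4000 / (0.3·0.4000 + 0.45·0.6000) ≈ 0.3077
After 'positive': P(affected) = 0.7·0.3077 / (0.7·0.3077 + 0.55·0.6923) ≈ 0.3613
After 'negative': P(affected) = 0.3·0.3613 / (0.3·0.3613 + 0.45·0.6387) ≈ 0.2738
After 'positive': P(affected) = 0.7·0.2738 / (0.7·0.2738 + 0.55·0.7262) ≈ 0.3243

0.3243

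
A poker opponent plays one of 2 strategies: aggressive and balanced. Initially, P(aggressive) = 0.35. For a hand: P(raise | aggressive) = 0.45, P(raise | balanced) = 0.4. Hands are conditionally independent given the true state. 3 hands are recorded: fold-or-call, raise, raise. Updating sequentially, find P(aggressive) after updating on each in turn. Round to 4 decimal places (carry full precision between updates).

0.3845

Apply Bayes' rule sequentially, carrying P(aggressive) forward.
After 'fold-or-call': P(aggressive) = 0.55·0.3500 / (0.55·0.3500 + 0.6·0.6500) ≈ 0.3305
After 'raise': P(aggressive) = 0.45·0.3305 / (0.45·0.3305 + 0.4·0.6695) ≈ 0.3570
After 'raise': P(aggressive) = 0.45·0.3570 / (0.45·0.3570 + 0.4·0.6430) ≈ 0.3845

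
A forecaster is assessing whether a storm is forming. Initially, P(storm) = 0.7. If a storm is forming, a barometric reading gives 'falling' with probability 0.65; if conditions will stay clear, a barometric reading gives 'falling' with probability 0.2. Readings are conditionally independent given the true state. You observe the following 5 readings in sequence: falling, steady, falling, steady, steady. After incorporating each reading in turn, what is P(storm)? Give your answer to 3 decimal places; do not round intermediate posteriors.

After 'falling': P(storm) = 0.65·0.7000 / (0.65·0.7000 + 0.2·0.3000) ≈ 0.8835
After 'steady': P(storm) = 0.35·0.8835 / (0.35·0.8835 + 0.8·0.1165) ≈ 0.7684
After 'falling': P(storm) = 0.65·0.7684 / (0.65·0.7684 + 0.2·0.2316) ≈ 0.9151
After 'steady': P(storm) = 0.35·0.9151 / (0.35·0.9151 + 0.8·0.0849) ≈ 0.8251
After 'steady': P(storm) = 0.35·0.8251 / (0.35·0.8251 + 0.8·0.1749) ≈ 0.6736

0.674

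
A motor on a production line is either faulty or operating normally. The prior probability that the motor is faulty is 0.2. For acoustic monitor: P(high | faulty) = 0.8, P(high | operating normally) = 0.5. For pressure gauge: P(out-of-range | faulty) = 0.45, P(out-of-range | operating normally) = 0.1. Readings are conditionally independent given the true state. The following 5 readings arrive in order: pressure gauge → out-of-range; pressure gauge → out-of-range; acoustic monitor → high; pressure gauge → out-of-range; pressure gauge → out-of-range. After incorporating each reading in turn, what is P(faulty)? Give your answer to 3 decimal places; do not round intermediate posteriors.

0.994

Each posterior becomes the prior for the next update.
After pressure gauge='out-of-range': P(faulty) = 0.45·0.2000 / (0.45·0.2000 + 0.1·0.8000) ≈ 0.5294
After pressure gauge='out-of-range': P(faulty) = 0.45·0.5294 / (0.45·0.5294 + 0.1·0.4706) ≈ 0.8351
After acoustic monitor='high': P(faulty) = 0.8·0.8351 / (0.8·0.8351 + 0.5·0.1649) ≈ 0.8901
After pressure gauge='out-of-range': P(faulty) = 0.45·0.8901 / (0.45·0.8901 + 0.1·0.1099) ≈ 0.9733
After pressure gauge='out-of-range': P(faulty) = 0.45·0.9733 / (0.45·0.9733 + 0.1·0.0267) ≈ 0.9939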